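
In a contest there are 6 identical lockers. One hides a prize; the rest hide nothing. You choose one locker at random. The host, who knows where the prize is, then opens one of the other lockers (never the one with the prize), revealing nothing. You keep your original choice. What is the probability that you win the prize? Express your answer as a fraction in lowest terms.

The host can always open an empty locker regardless of your choice, so this gives no information about your original locker.
P(win by staying) = 1/6.

1/6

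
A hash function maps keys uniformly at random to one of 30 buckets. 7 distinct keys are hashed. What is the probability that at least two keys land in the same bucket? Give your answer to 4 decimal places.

It's easier to compute the probability that all 7 are distinct.
P(all distinct) = 30/30 · 29/30 · ··· · 24/30 ≈ 0.4692.
So the probability of at least one match is 1 − 0.4692 = 0.5308.

0.5308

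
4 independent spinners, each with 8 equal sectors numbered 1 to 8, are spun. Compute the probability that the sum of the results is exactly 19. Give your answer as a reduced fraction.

There are 8^4 = 4096 equally likely outcomes.
The number of ordered 4-tuples from {1,…,8} summing to 19 is 336.
P(sum = 19) = 336/4096 = 21/256.

21/256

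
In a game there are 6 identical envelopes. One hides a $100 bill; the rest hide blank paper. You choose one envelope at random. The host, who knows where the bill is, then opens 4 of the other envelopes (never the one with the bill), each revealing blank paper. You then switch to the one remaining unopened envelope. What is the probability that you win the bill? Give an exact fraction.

5/6

Your original envelope holds the bill with probability 1/6, so the other 5 collectively hold it with probability 5/6.
The host can always find 4 empty envelopes to open, so the reveals don't change that 5/6; it is now spread over the 1 remaining unopened envelope.
P(win by switching) = (5/6) · (1/1) = 5/6.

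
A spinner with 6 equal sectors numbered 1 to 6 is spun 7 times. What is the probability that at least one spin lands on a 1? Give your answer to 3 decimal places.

P(no spin lands on a 1) = (5/6)^7 ≈ 0.279.
P(at least one) = 1 − 0.279 = 0.721.

0.721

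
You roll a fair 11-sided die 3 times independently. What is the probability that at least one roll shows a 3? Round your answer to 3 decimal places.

0.249

P(no roll shows a 3) = (10/11)^3 ≈ 0.751.
P(at least one) = 1 − 0.751 = 0.249.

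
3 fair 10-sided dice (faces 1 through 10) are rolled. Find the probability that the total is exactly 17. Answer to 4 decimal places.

0.0750

There are 10^3 = 1000 equally likely outcomes.
The number of ordered 3-tuples from {1,…,10} summing to 17 is 75.
P(sum = 17) = 75/1000 = 3/40 ≈ 0.0750.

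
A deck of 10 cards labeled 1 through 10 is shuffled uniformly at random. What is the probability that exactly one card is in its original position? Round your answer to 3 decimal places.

0.368

Choose which one is fixed: C(10,1) = 10 ways.
The remaining 9 must have no fixed point: D(9) = 133496.
P = 10·133496/3628800 = 16687/45360 ≈ 0.368.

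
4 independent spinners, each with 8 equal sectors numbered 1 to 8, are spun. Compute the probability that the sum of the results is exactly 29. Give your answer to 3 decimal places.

There are 8^4 = 4096 equally likely outcomes.
The number of ordered 4-tuples from {1,…,8} summing to 29 is 20.
P(sum = 29) = 20/4096 = 5/1024 ≈ 0.005.

0.005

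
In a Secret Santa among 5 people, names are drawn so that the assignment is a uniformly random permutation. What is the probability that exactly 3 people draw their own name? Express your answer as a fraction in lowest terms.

1/12

Choose which 3 of the 5 are fixed: C(5,3) = 10 ways.
The remaining 2 must have no fixed point: D(2) = 1.
P = 10·1/120 = 1/12.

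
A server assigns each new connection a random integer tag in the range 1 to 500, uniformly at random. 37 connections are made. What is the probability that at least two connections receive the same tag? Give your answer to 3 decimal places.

It's easier to compute the probability that all 37 are distinct.
P(all distinct) = 500/500 · 499/500 · ··· · 464/500 ≈ 0.255.
So the probability of at least one match is 1 − 0.255 = 0.745.

0.745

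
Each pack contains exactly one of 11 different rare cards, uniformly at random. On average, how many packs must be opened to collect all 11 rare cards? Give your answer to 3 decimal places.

After i distinct types are collected, each trial gives a new one with probability (11−i)/11, so the expected wait for the next new type is 11/(11−i).
E = 11/11 + 11/10 + 11/9 + 11/8 + 11/7 + 11/6 + 11/5 + 11/4 + 11/3 + 11/2 + 11/1 = 83711/2520 ≈ 33.219.

33.219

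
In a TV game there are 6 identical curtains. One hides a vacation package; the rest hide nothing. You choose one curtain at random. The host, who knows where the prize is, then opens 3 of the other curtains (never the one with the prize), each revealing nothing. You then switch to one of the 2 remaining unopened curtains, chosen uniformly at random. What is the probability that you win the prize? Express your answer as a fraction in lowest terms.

Your original curtain holds the prize with probability 1/6, so the other 5 collectively hold it with probability 5/6.
The host can always find 3 empty curtains to open, so the reveals don't change that 5/6; it is now spread over the 2 remaining unopened curtains.
P(win by switching) = (5/6) · (1/2) = 5/12.

5/12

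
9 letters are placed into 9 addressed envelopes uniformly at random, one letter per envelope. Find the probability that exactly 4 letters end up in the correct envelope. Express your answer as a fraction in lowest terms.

Choose which 4 of the 9 are fixed: C(9,4) = 126 ways.
The remaining 5 must have no fixed point: D(5) = 44.
P = 126·44/362880 = 11/720.

11/720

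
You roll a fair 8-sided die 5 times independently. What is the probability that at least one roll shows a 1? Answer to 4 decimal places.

P(no roll shows a 1) = (7/8)^5 ≈ 0.5129.
P(at least one) = 1 − 0.5129 = 0.4871.

0.4871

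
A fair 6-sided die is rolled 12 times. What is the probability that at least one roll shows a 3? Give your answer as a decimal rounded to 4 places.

P(no roll shows a 3) = (5/6)^12 ≈ 0.1122.
P(at least one) = 1 − 0.1122 = 0.8878.

0.8878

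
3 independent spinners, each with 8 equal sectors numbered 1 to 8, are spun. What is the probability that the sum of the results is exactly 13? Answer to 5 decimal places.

There are 8^3 = 512 equally likely outcomes.
The number of ordered 3-tuples from {1,…,8} summing to 13 is 48.
P(sum = 13) = 48/512 = 3/32 ≈ 0.09375.

0.09375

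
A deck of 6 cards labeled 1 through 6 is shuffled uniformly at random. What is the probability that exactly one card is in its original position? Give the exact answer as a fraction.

11/30

Choose which one is fixed: C(6,1) = 6 ways.
The remaining 5 must have no fixed point: D(5) = 44.
P = 6·44/720 = 11/30.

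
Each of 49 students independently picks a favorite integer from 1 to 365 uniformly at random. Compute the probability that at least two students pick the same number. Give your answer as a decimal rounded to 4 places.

It's easier to compute the probability that all 49 are distinct.
P(all distinct) = 365/365 · 364/365 · ··· · 317/365 ≈ 0.0342.
So the probability of at least one match is 1 − 0.0342 = 0.9658.

0.9658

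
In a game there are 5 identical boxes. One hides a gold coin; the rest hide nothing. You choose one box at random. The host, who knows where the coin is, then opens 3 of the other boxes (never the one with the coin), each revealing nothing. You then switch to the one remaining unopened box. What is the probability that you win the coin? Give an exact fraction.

4/5

Your original box holds the coin with probability 1/5, so the other 4 collectively hold it with probability 4/5.
The host can always find 3 empty boxes to open, so the reveals don't change that 4/5; it is now spread over the 1 remaining unopened box.
P(win by switching) = (4/5) · (1/1) = 4/5.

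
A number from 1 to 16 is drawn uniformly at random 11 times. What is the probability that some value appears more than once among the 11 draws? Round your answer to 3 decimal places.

P(all 11 different) = 16/16 · 15/16 · ··· · 6/16 ≈ 0.010.
P(at least two equal) = 1 − 0.010 = 0.990.

0.990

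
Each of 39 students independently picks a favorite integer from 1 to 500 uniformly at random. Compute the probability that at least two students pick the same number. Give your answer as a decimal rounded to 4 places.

It's easier to compute the probability that all 39 are distinct.
P(all distinct) = 500/500 · 499/500 · ··· · 462/500 ≈ 0.2184.
So the probability of at least one match is 1 − 0.2184 = 0.7816.

0.7816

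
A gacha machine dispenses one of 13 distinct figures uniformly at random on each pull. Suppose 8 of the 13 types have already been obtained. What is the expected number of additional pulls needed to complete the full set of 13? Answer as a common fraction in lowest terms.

1781/60

Starting from 8 distinct types, each trial gives a new one with probability (13−i)/13 when i types are held, so the wait for the next new type is 13/(13−i).
E = 13/5 + 13/4 + 13/3 + 13/2 + 13/1 = 1781/60.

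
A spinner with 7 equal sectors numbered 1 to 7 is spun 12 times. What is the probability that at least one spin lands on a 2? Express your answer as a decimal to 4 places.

P(no spin lands on a 2) = (6/7)^12 ≈ 0.1573.
P(at least one) = 1 − 0.1573 = 0.8427.

0.8427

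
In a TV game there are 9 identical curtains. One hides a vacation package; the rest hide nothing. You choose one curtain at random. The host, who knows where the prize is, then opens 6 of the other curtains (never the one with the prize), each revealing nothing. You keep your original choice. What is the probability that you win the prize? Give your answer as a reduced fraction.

1/9

The host can always open 6 empty curtains regardless of your choice, so the reveals give no information about your original curtain.
P(win by staying) = 1/9.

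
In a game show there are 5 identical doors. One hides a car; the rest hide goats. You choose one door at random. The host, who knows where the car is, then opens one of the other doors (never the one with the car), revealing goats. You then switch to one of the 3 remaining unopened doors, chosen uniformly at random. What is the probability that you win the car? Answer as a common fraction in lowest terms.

4/15

Your original door holds the car with probability 1/5, so the other 4 collectively hold it with probability 4/5.
The host can always find an empty door to open, so this doesn't change that 4/5; it is now spread over the 3 remaining unopened doors.
P(win by switching) = (4/5) · (1/3) = 4/15.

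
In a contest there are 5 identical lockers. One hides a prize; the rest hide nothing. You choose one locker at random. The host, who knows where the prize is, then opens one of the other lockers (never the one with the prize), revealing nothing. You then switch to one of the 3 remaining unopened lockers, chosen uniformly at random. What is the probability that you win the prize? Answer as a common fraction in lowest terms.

Your original locker holds the prize with probability 1/5, so the other 4 collectively hold it with probability 4/5.
The host can always find an empty locker to open, so this doesn't change that 4/5; it is now spread over the 3 remaining unopened lockers.
P(win by switching) = (4/5) · (1/3) = 4/15.

4/15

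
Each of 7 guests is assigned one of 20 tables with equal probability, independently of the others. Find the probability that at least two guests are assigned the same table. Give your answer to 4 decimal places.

0.6948

It's easier to compute the probability that all 7 are distinct.
P(all distinct) = 20/20 · 19/20 · ··· · 14/20 ≈ 0.3052.
So the probability of at least one match is 1 − 0.3052 = 0.6948.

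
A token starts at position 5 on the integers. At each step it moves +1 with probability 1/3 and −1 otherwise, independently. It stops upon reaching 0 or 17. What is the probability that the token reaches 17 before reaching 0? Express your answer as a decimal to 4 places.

0.0002

Let r = q/p = (2/3)/(1/3) = 2. The recurrence P(i) = p·P(i+1) + q·P(i−1) with P(0)=0, P(17)=1 gives P(i) = (1 − r^i)/(1 − r^17).
P(5) = (1 − (2)^5) / (1 − (2)^17) = 31/131071 ≈ 0.0002.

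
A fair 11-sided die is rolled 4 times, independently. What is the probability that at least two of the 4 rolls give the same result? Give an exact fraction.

P(all 4 different) = 11/11 · 10/11 · ··· · 8/11 = 720/1331.
P(at least two equal) = 1 − 720/1331 = 611/1331.

611/1331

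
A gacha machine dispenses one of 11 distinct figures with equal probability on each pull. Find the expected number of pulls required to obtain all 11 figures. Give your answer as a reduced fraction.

After i distinct types are collected, each trial gives a new one with probability (11−i)/11, so the expected wait for the next new type is 11/(11−i).
E = 11/11 + 11/10 + 11/9 + 11/8 + 11/7 + 11/6 + 11/5 + 11/4 + 11/3 + 11/2 + 11/1 = 83711/2520.

83711/2520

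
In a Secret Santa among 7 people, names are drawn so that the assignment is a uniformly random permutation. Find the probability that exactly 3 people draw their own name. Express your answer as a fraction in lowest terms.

Choose which 3 of the 7 are fixed: C(7,3) = 35 ways.
The remaining 4 must have no fixed point: D(4) = 9.
P = 35·9/5040 = 1/16.

1/16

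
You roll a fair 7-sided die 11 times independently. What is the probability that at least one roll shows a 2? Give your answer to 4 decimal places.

0.8165

P(no roll shows a 2) = (6/7)^11 ≈ 0.1835.
P(at least one) = 1 − 0.1835 = 0.8165.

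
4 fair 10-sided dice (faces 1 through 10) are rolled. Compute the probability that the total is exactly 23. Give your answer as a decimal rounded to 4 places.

0.0660

There are 10^4 = 10000 equally likely outcomes.
The number of ordered 4-tuples from {1,…,10} summing to 23 is 660.
P(sum = 23) = 660/10000 = 33/500 ≈ 0.0660.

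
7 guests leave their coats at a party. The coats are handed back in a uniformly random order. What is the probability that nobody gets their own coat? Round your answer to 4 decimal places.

This is the derangement probability: permutations of 7 with no fixed point.
D(7) = 7! · (1 − 1/1! + 1/2! − ··· + (−1)^7/7!) = 1854.
P = 1854/5040 = 103/280 ≈ 0.3679.

0.3679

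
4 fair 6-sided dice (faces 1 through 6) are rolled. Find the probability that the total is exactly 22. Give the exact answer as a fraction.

There are 6^4 = 1296 equally likely outcomes.
The number of ordered 4-tuples from {1,…,6} summing to 22 is 10.
P(sum = 22) = 10/1296 = 5/648.

5/648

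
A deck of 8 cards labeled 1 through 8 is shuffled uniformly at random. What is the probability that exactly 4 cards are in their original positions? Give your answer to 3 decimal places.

0.016

Choose which 4 of the 8 are fixed: C(8,4) = 70 ways.
The remaining 4 must have no fixed point: D(4) = 9.
P = 70·9/40320 = 1/64 ≈ 0.016.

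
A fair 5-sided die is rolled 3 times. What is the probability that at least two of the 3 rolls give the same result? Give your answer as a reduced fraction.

P(all 3 different) = 5/5 · 4/5 · ··· · 3/5 = 12/25.
P(at least two equal) = 1 − 12/25 = 13/25.

13/25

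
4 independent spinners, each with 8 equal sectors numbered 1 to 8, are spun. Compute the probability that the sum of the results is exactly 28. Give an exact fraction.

There are 8^4 = 4096 equally likely outcomes.
The number of ordered 4-tuples from {1,…,8} summing to 28 is 35.
P(sum = 28) = 35/4096.

35/4096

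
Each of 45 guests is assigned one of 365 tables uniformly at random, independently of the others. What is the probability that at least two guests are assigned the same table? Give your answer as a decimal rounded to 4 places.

It's easier to compute the probability that all 45 are distinct.
P(all distinct) = 365/365 · 364/365 · ··· · 321/365 ≈ 0.0590.
So the probability of at least one match is 1 − 0.0590 = 0.9410.

0.9410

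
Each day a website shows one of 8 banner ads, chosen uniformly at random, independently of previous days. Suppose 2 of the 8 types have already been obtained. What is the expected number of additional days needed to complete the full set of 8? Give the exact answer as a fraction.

Starting from 2 distinct types, each trial gives a new one with probability (8−i)/8 when i types are held, so the wait for the next new type is 8/(8−i).
E = 8/6 + 8/5 + 8/4 + 8/3 + 8/2 + 8/1 = 98/5.

98/5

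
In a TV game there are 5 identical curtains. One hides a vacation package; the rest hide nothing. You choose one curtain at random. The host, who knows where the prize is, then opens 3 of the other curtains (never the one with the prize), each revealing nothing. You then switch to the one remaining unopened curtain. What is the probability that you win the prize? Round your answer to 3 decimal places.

0.800

Your original curtain holds the prize with probability 1/5, so the other 4 collectively hold it with probability 4/5.
The host can always find 3 empty curtains to open, so the reveals don't change that 4/5; it is now spread over the 1 remaining unopened curtain.
P(win by switching) = (4/5) · (1/1) = 4/5 ≈ 0.800.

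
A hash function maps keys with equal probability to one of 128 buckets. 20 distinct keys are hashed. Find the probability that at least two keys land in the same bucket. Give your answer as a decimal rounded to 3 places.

It's easier to compute the probability that all 20 are distinct.
P(all distinct) = 128/128 · 127/128 · ··· · 109/128 ≈ 0.209.
So the probability of at least one match is 1 − 0.209 = 0.791.

0.791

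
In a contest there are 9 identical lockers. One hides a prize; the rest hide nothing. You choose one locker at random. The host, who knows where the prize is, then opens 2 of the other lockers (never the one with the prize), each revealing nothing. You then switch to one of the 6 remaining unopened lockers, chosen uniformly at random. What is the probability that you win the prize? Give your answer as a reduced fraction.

Your original locker holds the prize with probability 1/9, so the other 8 collectively hold it with probability 8/9.
The host can always find 2 empty lockers to open, so the reveals don't change that 8/9; it is now spread over the 6 remaining unopened lockers.
P(win by switching) = (8/9) · (1/6) = 4/27.

4/27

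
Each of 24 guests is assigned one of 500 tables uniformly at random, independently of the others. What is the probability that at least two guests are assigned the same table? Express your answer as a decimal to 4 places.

0.4293

It's easier to compute the probability that all 24 are distinct.
P(all distinct) = 500/500 · 499/500 · ··· · 477/500 ≈ 0.5707.
So the probability of at least one match is 1 − 0.5707 = 0.4293.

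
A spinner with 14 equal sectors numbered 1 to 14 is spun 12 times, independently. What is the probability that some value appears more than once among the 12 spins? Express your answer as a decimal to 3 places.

P(all 12 different) = 14/14 · 13/14 · ··· · 3/14 ≈ 0.001.
P(at least two equal) = 1 − 0.001 = 0.999.

0.999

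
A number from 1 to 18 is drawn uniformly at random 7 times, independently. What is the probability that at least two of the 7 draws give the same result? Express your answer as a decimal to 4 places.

P(all 7 different) = 18/18 · 17/18 · ··· · 12/18 ≈ 0.2620.
P(at least two equal) = 1 − 0.2620 = 0.7380.

0.7380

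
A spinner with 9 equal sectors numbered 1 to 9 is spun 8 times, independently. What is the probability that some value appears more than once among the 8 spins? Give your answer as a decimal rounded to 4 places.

P(all 8 different) = 9/9 · 8/9 · ··· · 2/9 ≈ 0.0084.
P(at least two equal) = 1 − 0.0084 = 0.9916.

0.9916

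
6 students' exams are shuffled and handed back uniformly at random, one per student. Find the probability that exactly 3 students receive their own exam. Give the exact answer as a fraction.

Choose which 3 of the 6 are fixed: C(6,3) = 20 ways.
The remaining 3 must have no fixed point: D(3) = 2.
P = 20·2/720 = 1/18.

1/18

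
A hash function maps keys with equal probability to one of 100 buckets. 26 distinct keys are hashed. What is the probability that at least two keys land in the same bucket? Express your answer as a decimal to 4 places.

0.9718

It's easier to compute the probability that all 26 are distinct.
P(all distinct) = 100/100 · 99/100 · ··· · 75/100 ≈ 0.0282.
So the probability of at least one match is 1 − 0.0282 = 0.9718.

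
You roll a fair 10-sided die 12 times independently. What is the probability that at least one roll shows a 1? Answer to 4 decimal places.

0.7176

P(no roll shows a 1) = (9/10)^12 ≈ 0.2824.
P(at least one) = 1 − 0.2824 = 0.7176.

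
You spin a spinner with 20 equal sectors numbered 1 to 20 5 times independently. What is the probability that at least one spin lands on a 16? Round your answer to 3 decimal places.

0.226

P(no spin lands on a 16) = (19/20)^5 ≈ 0.774.
P(at least one) = 1 − 0.774 = 0.226.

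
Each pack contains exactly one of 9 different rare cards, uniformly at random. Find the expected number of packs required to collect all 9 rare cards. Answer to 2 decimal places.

25.46

After i distinct types are collected, each trial gives a new one with probability (9−i)/9, so the expected wait for the next new type is 9/(9−i).
E = 9/9 + 9/8 + 9/7 + 9/6 + 9/5 + 9/4 + 9/3 + 9/2 + 9/1 = 7129/280 ≈ 25.46.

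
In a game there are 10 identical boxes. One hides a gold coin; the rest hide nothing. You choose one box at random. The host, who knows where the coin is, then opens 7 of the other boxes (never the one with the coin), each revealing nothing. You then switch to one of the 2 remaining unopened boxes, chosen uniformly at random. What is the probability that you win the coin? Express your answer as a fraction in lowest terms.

Your original box holds the coin with probability 1/10, so the other 9 collectively hold it with probability 9/10.
The host can always find 7 empty boxes to open, so the reveals don't change that 9/10; it is now spread over the 2 remaining unopened boxes.
P(win by switching) = (9/10) · (1/2) = 9/20.

9/20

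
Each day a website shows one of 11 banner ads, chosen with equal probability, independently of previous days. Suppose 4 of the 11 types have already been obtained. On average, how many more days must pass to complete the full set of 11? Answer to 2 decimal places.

Starting from 4 distinct types, each trial gives a new one with probability (11−i)/11 when i types are held, so the wait for the next new type is 11/(11−i).
E = 11/7 + 11/6 + 11/5 + 11/4 + 11/3 + 11/2 + 11/1 = 3993/140 ≈ 28.52.

28.52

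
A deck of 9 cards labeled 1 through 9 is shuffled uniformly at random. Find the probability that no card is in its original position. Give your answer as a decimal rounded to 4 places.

0.3679

This is the derangement probability: permutations of 9 with no fixed point.
D(9) = 9! · (1 − 1/1! + 1/2! − ··· + (−1)^9/9!) = 133496.
P = 133496/362880 = 16687/45360 ≈ 0.3679.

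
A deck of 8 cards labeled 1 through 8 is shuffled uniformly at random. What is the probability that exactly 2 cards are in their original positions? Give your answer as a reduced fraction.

Choose which 2 of the 8 are fixed: C(8,2) = 28 ways.
The remaining 6 must have no fixed point: D(6) = 265.
P = 28·265/40320 = 53/288.

53/288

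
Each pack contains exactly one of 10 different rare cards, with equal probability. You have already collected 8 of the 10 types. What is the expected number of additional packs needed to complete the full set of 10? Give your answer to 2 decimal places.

Starting from 8 distinct types, each trial gives a new one with probability (10−i)/10 when i types are held, so the wait for the next new type is 10/(10−i).
E = 10/2 + 10/1 = 15 ≈ 15.00.

15.00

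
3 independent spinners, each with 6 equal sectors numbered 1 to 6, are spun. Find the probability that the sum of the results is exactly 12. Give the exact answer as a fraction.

There are 6^3 = 216 equally likely outcomes.
The number of ordered 3-tuples from {1,…,6} summing to 12 is 25.
P(sum = 12) = 25/216.

25/216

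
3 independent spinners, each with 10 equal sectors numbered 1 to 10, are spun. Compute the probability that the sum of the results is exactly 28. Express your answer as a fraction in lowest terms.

3/500

There are 10^3 = 1000 equally likely outcomes.
The number of ordered 3-tuples from {1,…,10} summing to 28 is 6.
P(sum = 28) = 6/1000 = 3/500.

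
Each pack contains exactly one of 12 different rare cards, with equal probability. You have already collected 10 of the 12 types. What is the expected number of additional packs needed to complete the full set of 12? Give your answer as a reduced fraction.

18

Starting from 10 distinct types, each trial gives a new one with probability (12−i)/12 when i types are held, so the wait for the next new type is 12/(12−i).
E = 12/2 + 12/1 = 18.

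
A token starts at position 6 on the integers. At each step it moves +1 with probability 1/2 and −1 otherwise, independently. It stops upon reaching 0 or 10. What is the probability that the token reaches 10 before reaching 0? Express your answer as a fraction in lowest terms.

3/5

With a fair step, P(i) = ½P(i−1) + ½P(i+1) with P(0)=0, P(10)=1 has the linear solution P(i) = i/10.
P(6) = 6/10 = 3/5.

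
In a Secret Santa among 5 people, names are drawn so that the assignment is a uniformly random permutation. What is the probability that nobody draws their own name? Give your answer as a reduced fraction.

This is the derangement probability: permutations of 5 with no fixed point.
D(5) = 5! · (1 − 1/1! + 1/2! − ··· + (−1)^5/5!) = 44.
P = 44/120 = 11/30.

11/30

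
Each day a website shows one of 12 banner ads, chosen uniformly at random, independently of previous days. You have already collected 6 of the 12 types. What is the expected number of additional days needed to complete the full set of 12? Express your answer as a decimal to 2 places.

29.40

Starting from 6 distinct types, each trial gives a new one with probability (12−i)/12 when i types are held, so the wait for the next new type is 12/(12−i).
E = 12/6 + 12/5 + 12/4 + 12/3 + 12/2 + 12/1 = 147/5 ≈ 29.40.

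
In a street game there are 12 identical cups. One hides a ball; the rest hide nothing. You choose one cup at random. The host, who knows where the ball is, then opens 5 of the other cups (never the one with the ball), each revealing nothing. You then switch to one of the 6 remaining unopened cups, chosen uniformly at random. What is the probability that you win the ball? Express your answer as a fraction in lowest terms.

11/72

Your original cup holds the ball with probability 1/12, so the other 11 collectively hold it with probability 11/12.
The host can always find 5 empty cups to open, so the reveals don't change that 11/12; it is now spread over the 6 remaining unopened cups.
P(win by switching) = (11/12) · (1/6) = 11/72.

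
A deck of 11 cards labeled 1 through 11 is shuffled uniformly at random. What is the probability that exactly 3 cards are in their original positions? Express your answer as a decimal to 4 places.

0.0613

Choose which 3 of the 11 are fixed: C(11,3) = 165 ways.
The remaining 8 must have no fixed point: D(8) = 14833.
P = 165·14833/39916800 = 2119/34560 ≈ 0.0613.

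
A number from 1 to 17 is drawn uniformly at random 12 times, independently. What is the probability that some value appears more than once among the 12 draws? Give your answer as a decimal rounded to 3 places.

0.995

P(all 12 different) = 17/17 · 16/17 · ··· · 6/17 ≈ 0.005.
P(at least two equal) = 1 − 0.005 = 0.995.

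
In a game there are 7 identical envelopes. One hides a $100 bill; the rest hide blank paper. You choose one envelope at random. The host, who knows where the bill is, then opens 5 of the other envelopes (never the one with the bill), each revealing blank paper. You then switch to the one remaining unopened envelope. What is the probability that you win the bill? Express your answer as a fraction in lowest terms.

6/7

Your original envelope holds the bill with probability 1/7, so the other 6 collectively hold it with probability 6/7.
The host can always find 5 empty envelopes to open, so the reveals don't change that 6/7; it is now spread over the 1 remaining unopened envelope.
P(win by switching) = (6/7) · (1/1) = 6/7.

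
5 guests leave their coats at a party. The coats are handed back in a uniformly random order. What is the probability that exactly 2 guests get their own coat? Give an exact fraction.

Choose which 2 of the 5 are fixed: C(5,2) = 10 ways.
The remaining 3 must have no fixed point: D(3) = 2.
P = 10·2/120 = 1/6.

1/6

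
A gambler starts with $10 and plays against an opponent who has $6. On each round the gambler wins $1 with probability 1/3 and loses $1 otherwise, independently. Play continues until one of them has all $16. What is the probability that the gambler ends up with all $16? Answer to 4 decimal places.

0.0156

Let r = q/p = (2/3)/(1/3) = 2. The recurrence P(i) = p·P(i+1) + q·P(i−1) with P(0)=0, P(16)=1 gives P(i) = (1 − r^i)/(1 − r^16).
P(10) = (1 − (2)^10) / (1 − (2)^16) = 341/21845 ≈ 0.0156.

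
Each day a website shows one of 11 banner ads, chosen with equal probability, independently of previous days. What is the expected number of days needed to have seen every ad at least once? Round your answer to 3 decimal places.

33.219

After i distinct types are collected, each trial gives a new one with probability (11−i)/11, so the expected wait for the next new type is 11/(11−i).
E = 11/11 + 11/10 + 11/9 + 11/8 + 11/7 + 11/6 + 11/5 + 11/4 + 11/3 + 11/2 + 11/1 = 83711/2520 ≈ 33.219.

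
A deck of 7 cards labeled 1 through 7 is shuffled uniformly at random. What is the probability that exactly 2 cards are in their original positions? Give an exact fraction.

Choose which 2 of the 7 are fixed: C(7,2) = 21 ways.
The remaining 5 must have no fixed point: D(5) = 44.
P = 21·44/5040 = 11/60.

11/60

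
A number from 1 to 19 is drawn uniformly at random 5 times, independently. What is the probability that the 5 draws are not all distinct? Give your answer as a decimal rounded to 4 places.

0.4365

P(all 5 different) = 19/19 · 18/19 · ··· · 15/19 ≈ 0.5635.
P(at least two equal) = 1 − 0.5635 = 0.4365.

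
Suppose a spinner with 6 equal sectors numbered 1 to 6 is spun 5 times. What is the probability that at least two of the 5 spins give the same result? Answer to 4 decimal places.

0.9074

P(all 5 different) = 6/6 · 5/6 · ··· · 2/6 ≈ 0.0926.
P(at least two equal) = 1 − 0.0926 = 0.9074.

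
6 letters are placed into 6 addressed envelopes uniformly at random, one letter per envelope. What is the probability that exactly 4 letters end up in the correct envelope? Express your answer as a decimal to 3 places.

Choose which 4 of the 6 are fixed: C(6,4) = 15 ways.
The remaining 2 must have no fixed point: D(2) = 1.
P = 15·1/720 = 1/48 ≈ 0.021.

0.021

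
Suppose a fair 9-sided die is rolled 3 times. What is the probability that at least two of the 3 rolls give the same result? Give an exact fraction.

P(all 3 different) = 9/9 · 8/9 · ··· · 7/9 = 56/81.
P(at least two equal) = 1 − 56/81 = 25/81.

25/81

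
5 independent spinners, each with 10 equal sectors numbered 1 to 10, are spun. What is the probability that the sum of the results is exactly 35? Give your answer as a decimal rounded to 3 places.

There are 10^5 = 100000 equally likely outcomes.
The number of ordered 5-tuples from {1,…,10} summing to 35 is 3246.
P(sum = 35) = 3246/100000 = 1623/50000 ≈ 0.032.

0.032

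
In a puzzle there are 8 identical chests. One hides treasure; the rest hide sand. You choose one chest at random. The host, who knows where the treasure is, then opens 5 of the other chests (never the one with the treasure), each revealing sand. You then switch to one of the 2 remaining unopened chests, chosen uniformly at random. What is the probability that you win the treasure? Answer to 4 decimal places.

Your original chest holds the treasure with probability 1/8, so the other 7 collectively hold it with probability 7/8.
The host can always find 5 empty chests to open, so the reveals don't change that 7/8; it is now spread over the 2 remaining unopened chests.
P(win by switching) = (7/8) · (1/2) = 7/16 ≈ 0.4375.

0.4375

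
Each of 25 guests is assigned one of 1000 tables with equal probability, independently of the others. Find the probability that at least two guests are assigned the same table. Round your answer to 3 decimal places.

It's easier to compute the probability that all 25 are distinct.
P(all distinct) = 1000/1000 · 999/1000 · ··· · 976/1000 ≈ 0.739.
So the probability of at least one match is 1 − 0.739 = 0.261.

0.261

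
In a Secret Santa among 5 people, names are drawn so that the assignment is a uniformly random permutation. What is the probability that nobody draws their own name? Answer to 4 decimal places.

This is the derangement probability: permutations of 5 with no fixed point.
D(5) = 5! · (1 − 1/1! + 1/2! − ··· + (−1)^5/5!) = 44.
P = 44/120 = 11/30 ≈ 0.3667.

0.3667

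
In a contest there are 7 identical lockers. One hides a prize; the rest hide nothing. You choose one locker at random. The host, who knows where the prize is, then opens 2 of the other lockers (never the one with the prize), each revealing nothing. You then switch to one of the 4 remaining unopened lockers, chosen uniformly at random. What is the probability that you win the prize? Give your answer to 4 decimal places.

0.2143

Your original locker holds the prize with probability 1/7, so the other 6 collectively hold it with probability 6/7.
The host can always find 2 empty lockers to open, so the reveals don't change that 6/7; it is now spread over the 4 remaining unopened lockers.
P(win by switching) = (6/7) · (1/4) = 3/14 ≈ 0.2143.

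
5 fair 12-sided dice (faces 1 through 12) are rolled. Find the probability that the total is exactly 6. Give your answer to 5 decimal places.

There are 12^5 = 248832 equally likely outcomes.
The number of ordered 5-tuples from {1,…,12} summing to 6 is 5.
P(sum = 6) = 5/248832 ≈ 0.00002.

0.00002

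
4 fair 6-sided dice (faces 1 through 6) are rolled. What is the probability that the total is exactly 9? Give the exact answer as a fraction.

There are 6^4 = 1296 equally likely outcomes.
The number of ordered 4-tuples from {1,…,6} summing to 9 is 56.
P(sum = 9) = 56/1296 = 7/162.

7/162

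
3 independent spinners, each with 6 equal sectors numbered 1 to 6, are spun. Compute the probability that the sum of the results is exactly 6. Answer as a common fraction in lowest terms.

There are 6^3 = 216 equally likely outcomes.
The number of ordered 3-tuples from {1,…,6} summing to 6 is 10.
P(sum = 6) = 10/216 = 5/108.

5/108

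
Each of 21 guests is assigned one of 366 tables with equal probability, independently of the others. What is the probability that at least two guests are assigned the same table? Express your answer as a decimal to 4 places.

0.4428

It's easier to compute the probability that all 21 are distinct.
P(all distinct) = 366/366 · 365/366 · ··· · 346/366 ≈ 0.5572.
So the probability of at least one match is 1 − 0.5572 = 0.4428.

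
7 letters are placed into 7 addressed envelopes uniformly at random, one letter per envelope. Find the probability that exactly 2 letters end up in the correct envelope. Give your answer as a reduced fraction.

Choose which 2 of the 7 are fixed: C(7,2) = 21 ways.
The remaining 5 must have no fixed point: D(5) = 44.
P = 21·44/5040 = 11/60.

11/60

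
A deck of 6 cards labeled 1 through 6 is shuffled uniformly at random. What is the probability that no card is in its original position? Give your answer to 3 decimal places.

0.368

This is the derangement probability: permutations of 6 with no fixed point.
D(6) = 6! · (1 − 1/1! + 1/2! − ··· + (−1)^6/6!) = 265.
P = 265/720 = 53/144 ≈ 0.368.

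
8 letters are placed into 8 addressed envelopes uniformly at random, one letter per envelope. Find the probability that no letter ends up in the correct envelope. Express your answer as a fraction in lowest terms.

2119/5760

This is the derangement probability: permutations of 8 with no fixed point.
D(8) = 8! · (1 − 1/1! + 1/2! − ··· + (−1)^8/8!) = 14833.
P = 14833/40320 = 2119/5760.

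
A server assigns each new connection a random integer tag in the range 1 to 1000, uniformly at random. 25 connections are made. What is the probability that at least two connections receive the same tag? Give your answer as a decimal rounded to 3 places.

It's easier to compute the probability that all 25 are distinct.
P(all distinct) = 1000/1000 · 999/1000 · ··· · 976/1000 ≈ 0.739.
So the probability of at least one match is 1 − 0.739 = 0.261.

0.261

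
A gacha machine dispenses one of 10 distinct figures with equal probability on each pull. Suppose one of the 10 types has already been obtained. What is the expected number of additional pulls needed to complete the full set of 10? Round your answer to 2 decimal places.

Starting from 1 distinct type, each trial gives a new one with probability (10−i)/10 when i types are held, so the wait for the next new type is 10/(10−i).
E = 10/9 + 10/8 + 10/7 + 10/6 + 10/5 + 10/4 + 10/3 + 10/2 + 10/1 = 7129/252 ≈ 28.29.

28.29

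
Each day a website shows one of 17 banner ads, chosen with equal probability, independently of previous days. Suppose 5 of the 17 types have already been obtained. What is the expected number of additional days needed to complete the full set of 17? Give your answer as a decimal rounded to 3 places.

Starting from 5 distinct types, each trial gives a new one with probability (17−i)/17 when i types are held, so the wait for the next new type is 17/(17−i).
E = 17/12 + 17/11 + 17/10 + 17/9 + 17/8 + 17/7 + 17/6 + 17/5 + 17/4 + 17/3 + 17/2 + 17/1 = 1462357/27720 ≈ 52.755.

52.755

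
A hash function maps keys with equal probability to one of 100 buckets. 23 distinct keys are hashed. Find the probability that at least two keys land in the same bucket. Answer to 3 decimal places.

0.936

It's easier to compute the probability that all 23 are distinct.
P(all distinct) = 100/100 · 99/100 · ··· · 78/100 ≈ 0.064.
So the probability of at least one match is 1 − 0.064 = 0.936.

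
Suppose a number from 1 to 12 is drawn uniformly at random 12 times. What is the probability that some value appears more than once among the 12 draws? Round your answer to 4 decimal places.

P(all 12 different) = 12/12 · 11/12 · ··· · 1/12 ≈ 0.0001.
P(at least two equal) = 1 − 0.0001 = 0.9999.

0.9999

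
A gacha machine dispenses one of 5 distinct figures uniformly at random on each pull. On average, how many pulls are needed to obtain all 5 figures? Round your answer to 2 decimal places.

After i distinct types are collected, each trial gives a new one with probability (5−i)/5, so the expected wait for the next new type is 5/(5−i).
E = 5/5 + 5/4 + 5/3 + 5/2 + 5/1 = 137/12 ≈ 11.42.

11.42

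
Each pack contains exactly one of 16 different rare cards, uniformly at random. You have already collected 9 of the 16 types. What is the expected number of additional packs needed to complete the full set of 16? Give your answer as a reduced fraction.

Starting from 9 distinct types, each trial gives a new one with probability (16−i)/16 when i types are held, so the wait for the next new type is 16/(16−i).
E = 16/7 + 16/6 + 16/5 + 16/4 + 16/3 + 16/2 + 16/1 = 1452/35.

1452/35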